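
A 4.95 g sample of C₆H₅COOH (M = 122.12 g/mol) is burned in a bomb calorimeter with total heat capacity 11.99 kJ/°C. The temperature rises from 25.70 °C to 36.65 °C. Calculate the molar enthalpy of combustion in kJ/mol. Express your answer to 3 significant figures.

ΔH = -3240 kJ/mol

ΔT = 36.65 − 25.70 = 10.95 °C
q_cal = C_cal × ΔT = 11.99 × 10.95 = 131.2905 kJ
n = 4.95 / 122.12 = 0.04053 mol
q_rxn = −q_cal = -131.2905 kJ
ΔH = -131.2905 / 0.04053 = -3239 kJ/mol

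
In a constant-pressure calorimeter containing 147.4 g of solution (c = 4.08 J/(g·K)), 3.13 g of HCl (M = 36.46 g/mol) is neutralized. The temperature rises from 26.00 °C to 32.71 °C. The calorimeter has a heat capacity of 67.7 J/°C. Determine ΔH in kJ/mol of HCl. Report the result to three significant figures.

ΔH = -52.3 kJ/mol

|ΔT| = |32.71 − 26.00| = 6.71 °C
|q_surr| = (147.4 × 4.08 + 67.7) × 6.71 = 669.092 × 6.71 = 4490 J
n(HCl) = 3.13 / 36.46 = 0.08585 mol
Temperature rose, so q_rxn = −|q_surr| = -4.490 kJ
ΔH = q_rxn / n = -52.30 kJ/mol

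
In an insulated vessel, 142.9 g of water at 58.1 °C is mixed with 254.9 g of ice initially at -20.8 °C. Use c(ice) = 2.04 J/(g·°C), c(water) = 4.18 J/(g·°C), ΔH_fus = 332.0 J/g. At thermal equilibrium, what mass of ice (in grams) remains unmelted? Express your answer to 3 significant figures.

m_ice remaining = 183 g

Heat to warm all ice to 0 °C: 254.9×2.04×20.8 = 10816 J
Heat released by water cooling to 0 °C: 142.9×4.18×58.1 = 34704 J
34704 J < 10816 + 254.9×332.0 = 95442.8 J, so not all ice melts; final T = 0 °C.
Heat left for melting: 34704 − 10816 = 23888 J
Mass melted = 23888 / 332.0 = 71.95 g
Ice remaining = 254.9 − 71.95 = 182.95 g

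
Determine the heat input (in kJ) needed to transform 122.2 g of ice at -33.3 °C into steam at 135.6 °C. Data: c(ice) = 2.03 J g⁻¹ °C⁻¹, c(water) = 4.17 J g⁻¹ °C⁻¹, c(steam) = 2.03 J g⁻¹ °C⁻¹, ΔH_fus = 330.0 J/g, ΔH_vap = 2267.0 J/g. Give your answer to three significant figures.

q1 (heat ice -33.3→0.0 °C): 122.2 × 2.03 × 33.3 = 8261 J
q2 (melt at 0 °C): 122.2 × 330.0 = 40326 J
q3 (heat water 0.0→100.0 °C): 122.2 × 4.17 × 100.0 = 50957 J
q4 (vaporize at 100 °C): 122.2 × 2267.0 = 277027 J
q5 (heat steam 100.0→135.6 °C): 122.2 × 2.03 × 35.6 = 8831 J
Total: 8261 + 40326 + 50957 + 277027 + 8831 = 385402 J = 385 kJ

q = 385 kJ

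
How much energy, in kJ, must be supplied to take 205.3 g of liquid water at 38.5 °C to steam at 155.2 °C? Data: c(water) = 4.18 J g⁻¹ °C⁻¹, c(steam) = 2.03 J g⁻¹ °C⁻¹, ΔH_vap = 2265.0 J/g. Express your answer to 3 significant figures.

q = 541 kJ

q1 (heat water 38.5→100.0 °C): 205.3 × 4.18 × 61.5 = 52776 J
q2 (vaporize at 100 °C): 205.3 × 2265.0 = 465005 J
q3 (heat steam 100.0→155.2 °C): 205.3 × 2.03 × 55.2 = 23005 J
Total: 52776 + 465005 + 23005 = 540786 J = 541 kJ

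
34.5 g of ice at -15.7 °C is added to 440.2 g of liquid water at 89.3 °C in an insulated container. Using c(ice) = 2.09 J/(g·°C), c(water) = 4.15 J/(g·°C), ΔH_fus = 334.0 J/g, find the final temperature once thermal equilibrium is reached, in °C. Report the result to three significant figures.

T_f = 76.4 °C

Heat to bring ice to 0 °C and melt it: q₁ = 34.5×2.09×15.7 + 34.5×334.0 = 12655 J
Heat the water can supply cooling to 0 °C: 440.2×4.15×89.3 = 163136 J > q₁, so all ice melts.
Energy balance: 440.2×4.15×(89.3 − T) = 12655 + 34.5×4.15×(T − 0)
1826.83(89.3 − T) = 12655 + 143.175 T
163136 − 12655 = 1970.005 T
T = 150481 / 1970.005 = 76.39 °C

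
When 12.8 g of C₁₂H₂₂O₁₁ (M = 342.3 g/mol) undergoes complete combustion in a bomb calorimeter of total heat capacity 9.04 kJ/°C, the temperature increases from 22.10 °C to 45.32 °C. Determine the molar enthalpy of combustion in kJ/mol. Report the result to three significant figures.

ΔT = 45.32 − 22.10 = 23.22 °C
q_cal = C_cal × ΔT = 9.04 × 23.22 = 209.9088 kJ
n = 12.8 / 342.3 = 0.03739 mol
q_rxn = −q_cal = -209.9088 kJ
ΔH = -209.9088 / 0.03739 = -5614 kJ/mol

ΔH = -5610 kJ/mol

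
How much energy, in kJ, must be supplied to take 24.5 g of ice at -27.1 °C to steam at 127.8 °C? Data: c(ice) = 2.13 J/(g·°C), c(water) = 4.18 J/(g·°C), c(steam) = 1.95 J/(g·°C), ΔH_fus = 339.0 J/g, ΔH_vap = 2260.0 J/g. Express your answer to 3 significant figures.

q1 (heat ice -27.1→0.0 °C): 24.5 × 2.13 × 27.1 = 1414 J
q2 (melt at 0 °C): 24.5 × 339.0 = 8306 J
q3 (heat water 0.0→100.0 °C): 24.5 × 4.18 × 100.0 = 10241 J
q4 (vaporize at 100 °C): 24.5 × 2260.0 = 55370 J
q5 (heat steam 100.0→127.8 °C): 24.5 × 1.95 × 27.8 = 1328 J
Total: 1414 + 8306 + 10241 + 55370 + 1328 = 76659 J = 76.7 kJ

q = 76.7 kJ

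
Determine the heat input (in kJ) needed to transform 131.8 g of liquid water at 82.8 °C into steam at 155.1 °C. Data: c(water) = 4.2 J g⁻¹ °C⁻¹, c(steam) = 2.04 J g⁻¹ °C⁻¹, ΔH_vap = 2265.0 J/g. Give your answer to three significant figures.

q = 323 kJ

q1 (heat water 82.8→100.0 °C): 131.8 × 4.2 × 17.2 = 9521 J
q2 (vaporize at 100 °C): 131.8 × 2265.0 = 298527 J
q3 (heat steam 100.0→155.1 °C): 131.8 × 2.04 × 55.1 = 14815 J
Total: 9521 + 298527 + 14815 = 322863 J = 323 kJ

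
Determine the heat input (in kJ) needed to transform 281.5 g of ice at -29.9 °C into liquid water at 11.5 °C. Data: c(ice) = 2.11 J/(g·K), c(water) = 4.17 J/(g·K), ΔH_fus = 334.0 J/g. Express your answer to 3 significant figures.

q1 (heat ice -29.9→0.0 °C): 281.5 × 2.11 × 29.9 = 17760 J
q2 (melt at 0 °C): 281.5 × 334.0 = 94021 J
q3 (heat water 0.0→11.5 °C): 281.5 × 4.17 × 11.5 = 13499 J
Total: 17760 + 94021 + 13499 = 125280 J = 125 kJ

q = 125 kJ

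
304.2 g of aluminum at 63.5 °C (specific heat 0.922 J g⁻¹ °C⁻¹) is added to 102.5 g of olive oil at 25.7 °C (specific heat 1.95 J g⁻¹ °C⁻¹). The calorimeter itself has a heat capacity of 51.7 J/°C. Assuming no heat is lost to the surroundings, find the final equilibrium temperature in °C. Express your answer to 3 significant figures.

Heat lost by aluminum = heat gained by olive oil + calorimeter.
(304.2)(0.922)(63.5 − T) = [(102.5)(1.95) + 51.7](T − 25.7)
280.4724 (63.5 − T) = 251.575 (T − 25.7)
17810 − 280.4724 T = 251.575 T − 6465.5
24275.5 = 532.0474 T
T = 45.63 °C

T_f = 45.6 °C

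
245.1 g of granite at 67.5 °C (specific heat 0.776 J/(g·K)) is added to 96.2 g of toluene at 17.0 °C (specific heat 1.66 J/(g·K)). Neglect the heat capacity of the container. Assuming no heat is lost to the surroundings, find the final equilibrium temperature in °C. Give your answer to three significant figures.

Heat lost by granite = heat gained by toluene.
(245.1)(0.776)(67.5 − T) = (96.2)(1.66)(T − 17.0)
190.1976 (67.5 − T) = 159.692 (T − 17.0)
12838 − 190.1976 T = 159.692 T − 2714.8
15552.8 = 349.8896 T
T = 44.45 °C

T_f = 44.5 °C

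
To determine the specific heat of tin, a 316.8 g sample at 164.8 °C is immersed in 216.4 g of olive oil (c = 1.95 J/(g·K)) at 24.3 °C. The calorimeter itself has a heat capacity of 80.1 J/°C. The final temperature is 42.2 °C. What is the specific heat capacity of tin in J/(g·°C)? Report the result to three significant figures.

c = 0.231 J/(g·°C)

q_gained = (216.4 × 1.95 + 80.1) × (42.2 − 24.3) = 8987 J
q_lost = 316.8 × c × (164.8 − 42.2) = 38839.68 c
Set equal: c = 8987 / 38839.68 = 0.231 J/(g·°C)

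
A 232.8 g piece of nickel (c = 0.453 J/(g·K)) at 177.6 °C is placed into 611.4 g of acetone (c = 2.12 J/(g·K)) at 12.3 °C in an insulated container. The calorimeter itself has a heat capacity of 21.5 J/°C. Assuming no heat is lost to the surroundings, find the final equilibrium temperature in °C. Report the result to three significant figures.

Heat lost by nickel = heat gained by acetone + calorimeter.
(232.8)(0.453)(177.6 − T) = [(611.4)(2.12) + 21.5](T − 12.3)
105.4584 (177.6 − T) = 1317.668 (T − 12.3)
18729 − 105.4584 T = 1317.668 T − 16207
34936 = 1423.1264 T
T = 24.549 °C

T_f = 24.5 °C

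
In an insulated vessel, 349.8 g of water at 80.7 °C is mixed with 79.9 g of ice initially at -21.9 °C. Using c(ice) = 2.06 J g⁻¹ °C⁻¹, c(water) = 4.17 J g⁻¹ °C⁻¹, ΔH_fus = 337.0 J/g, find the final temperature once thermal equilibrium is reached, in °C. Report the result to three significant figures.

Heat to bring ice to 0 °C and melt it: q₁ = 79.9×2.06×21.9 + 79.9×337.0 = 30531 J
Heat the water can supply cooling to 0 °C: 349.8×4.17×80.7 = 117714 J > q₁, so all ice melts.
Energy balance: 349.8×4.17×(80.7 − T) = 30531 + 79.9×4.17×(T − 0)
1458.666(80.7 − T) = 30531 + 333.183 T
117714 − 30531 = 1791.849 T
T = 87183 / 1791.849 = 48.66 °C

T_f = 48.7 °C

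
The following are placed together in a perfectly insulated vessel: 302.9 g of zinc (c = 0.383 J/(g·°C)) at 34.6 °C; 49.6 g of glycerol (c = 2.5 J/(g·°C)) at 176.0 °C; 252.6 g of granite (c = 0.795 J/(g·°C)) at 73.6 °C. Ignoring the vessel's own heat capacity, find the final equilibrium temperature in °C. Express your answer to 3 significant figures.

T_f = 92.1 °C

Σ mᵢcᵢ(T − Tᵢ) = 0  ⇒  T = Σ mᵢcᵢTᵢ / Σ mᵢcᵢ
Σ mᵢcᵢ = 302.9×0.383 + 49.6×2.5 + 252.6×0.795 = 440.8277
Σ mᵢcᵢTᵢ = 116.0107×34.6 + 124×176.0 + 200.817×73.6 = 40618
T = 40618 / 440.8277 = 92.14 °C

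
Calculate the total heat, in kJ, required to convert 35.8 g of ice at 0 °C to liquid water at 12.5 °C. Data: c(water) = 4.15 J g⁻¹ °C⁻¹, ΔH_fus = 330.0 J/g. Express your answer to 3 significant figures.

q = 13.7 kJ

q1 (melt at 0 °C): 35.8 × 330.0 = 11814 J
q2 (heat water 0.0→12.5 °C): 35.8 × 4.15 × 12.5 = 1857 J
Total: 11814 + 1857 = 13671 J = 13.7 kJ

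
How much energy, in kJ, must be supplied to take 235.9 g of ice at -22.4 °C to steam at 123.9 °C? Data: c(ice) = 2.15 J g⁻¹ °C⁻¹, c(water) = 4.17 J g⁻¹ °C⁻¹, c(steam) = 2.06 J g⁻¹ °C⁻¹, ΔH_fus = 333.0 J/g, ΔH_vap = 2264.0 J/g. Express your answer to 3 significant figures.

q = 734 kJ

q1 (heat ice -22.4→0.0 °C): 235.9 × 2.15 × 22.4 = 11361 J
q2 (melt at 0 °C): 235.9 × 333.0 = 78555 J
q3 (heat water 0.0→100.0 °C): 235.9 × 4.17 × 100.0 = 98370 J
q4 (vaporize at 100 °C): 235.9 × 2264.0 = 534078 J
q5 (heat steam 100.0→123.9 °C): 235.9 × 2.06 × 23.9 = 11614 J
Total: 11361 + 78555 + 98370 + 534078 + 11614 = 733978 J = 734 kJ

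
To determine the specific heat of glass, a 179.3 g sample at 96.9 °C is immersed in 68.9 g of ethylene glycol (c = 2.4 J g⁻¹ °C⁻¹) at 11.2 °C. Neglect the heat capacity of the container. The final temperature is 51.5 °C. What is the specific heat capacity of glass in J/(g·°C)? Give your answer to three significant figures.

c = 0.819 J/(g·°C)

q_gained = (68.9 × 2.4) × (51.5 − 11.2) = 6664 J
q_lost = 179.3 × c × (96.9 − 51.5) = 8140.22 c
Set equal: c = 6664 / 8140.22 = 0.819 J/(g·°C)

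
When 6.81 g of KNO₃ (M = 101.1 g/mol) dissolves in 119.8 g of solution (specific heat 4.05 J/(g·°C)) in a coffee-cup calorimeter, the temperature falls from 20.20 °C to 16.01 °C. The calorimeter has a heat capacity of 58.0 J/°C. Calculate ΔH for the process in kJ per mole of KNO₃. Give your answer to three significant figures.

|ΔT| = |16.01 − 20.20| = 4.19 °C
|q_surr| = (119.8 × 4.05 + 58.0) × 4.19 = 543.19 × 4.19 = 2276 J
n(KNO₃) = 6.81 / 101.1 = 0.06736 mol
Temperature fell, so q_rxn = +|q_surr| = 2.276 kJ
ΔH = q_rxn / n = 33.79 kJ/mol

ΔH = 33.8 kJ/mol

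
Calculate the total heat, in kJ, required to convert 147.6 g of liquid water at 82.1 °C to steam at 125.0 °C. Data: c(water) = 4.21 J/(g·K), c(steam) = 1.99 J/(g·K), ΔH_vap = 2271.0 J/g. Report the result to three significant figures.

q1 (heat water 82.1→100.0 °C): 147.6 × 4.21 × 17.9 = 11123 J
q2 (vaporize at 100 °C): 147.6 × 2271.0 = 335200 J
q3 (heat steam 100.0→125.0 °C): 147.6 × 1.99 × 25.0 = 7343 J
Total: 11123 + 335200 + 7343 = 353666 J = 354 kJ

q = 354 kJ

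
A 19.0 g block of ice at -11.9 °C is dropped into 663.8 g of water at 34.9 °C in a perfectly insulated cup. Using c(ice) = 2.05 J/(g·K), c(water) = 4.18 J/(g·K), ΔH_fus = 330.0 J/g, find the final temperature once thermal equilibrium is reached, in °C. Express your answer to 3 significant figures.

T_f = 31.6 °C

Heat to bring ice to 0 °C and melt it: q₁ = 19.0×2.05×11.9 + 19.0×330.0 = 6733.5 J
Heat the water can supply cooling to 0 °C: 663.8×4.18×34.9 = 96836.5 J > q₁, so all ice melts.
Energy balance: 663.8×4.18×(34.9 − T) = 6733.5 + 19.0×4.18×(T − 0)
2774.684(34.9 − T) = 6733.5 + 79.42 T
96836.5 − 6733.5 = 2854.104 T
T = 90103.0 / 2854.104 = 31.57 °C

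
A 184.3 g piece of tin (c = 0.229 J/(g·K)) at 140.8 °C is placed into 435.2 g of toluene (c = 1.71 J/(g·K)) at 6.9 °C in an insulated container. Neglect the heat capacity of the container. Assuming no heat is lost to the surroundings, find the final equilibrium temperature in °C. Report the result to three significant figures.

Heat lost by tin = heat gained by toluene.
(184.3)(0.229)(140.8 − T) = (435.2)(1.71)(T − 6.9)
42.2047 (140.8 − T) = 744.192 (T − 6.9)
5942.4 − 42.2047 T = 744.192 T − 5134.9
11077.3 = 786.3967 T
T = 14.09 °C

T_f = 14.1 °C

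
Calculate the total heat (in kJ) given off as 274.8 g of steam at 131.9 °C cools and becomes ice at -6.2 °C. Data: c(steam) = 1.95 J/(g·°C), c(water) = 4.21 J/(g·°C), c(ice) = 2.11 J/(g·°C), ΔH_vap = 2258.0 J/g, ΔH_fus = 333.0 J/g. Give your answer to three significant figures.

q = 848 kJ

q1 (cool steam 131.9→100 °C): 274.8 × 1.95 × 31.9 = 17094 J
q2 (condense at 100 °C): 274.8 × 2258.0 = 620498 J
q3 (cool water 100→0 °C): 274.8 × 4.21 × 100.0 = 115691 J
q4 (freeze at 0 °C): 274.8 × 333.0 = 91508 J
q5 (cool ice 0→-6.2 °C): 274.8 × 2.11 × 6.2 = 3595 J
Total: 17094 + 620498 + 115691 + 91508 + 3595 = 848386 J = 848 kJ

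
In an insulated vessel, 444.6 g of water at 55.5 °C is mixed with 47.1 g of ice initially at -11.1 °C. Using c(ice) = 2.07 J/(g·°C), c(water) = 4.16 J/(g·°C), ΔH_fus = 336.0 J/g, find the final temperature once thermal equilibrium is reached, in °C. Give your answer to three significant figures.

T_f = 41.9 °C

Heat to bring ice to 0 °C and melt it: q₁ = 47.1×2.07×11.1 + 47.1×336.0 = 16908 J
Heat the water can supply cooling to 0 °C: 444.6×4.16×55.5 = 102649 J > q₁, so all ice melts.
Energy balance: 444.6×4.16×(55.5 − T) = 16908 + 47.1×4.16×(T − 0)
1849.536(55.5 − T) = 16908 + 195.936 T
102649 − 16908 = 2045.472 T
T = 85741 / 2045.472 = 41.92 °C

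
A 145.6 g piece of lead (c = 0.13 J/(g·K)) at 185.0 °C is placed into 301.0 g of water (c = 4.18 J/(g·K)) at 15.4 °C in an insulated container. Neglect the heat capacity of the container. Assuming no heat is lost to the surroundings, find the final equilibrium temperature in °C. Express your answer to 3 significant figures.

Heat lost by lead = heat gained by water.
(145.6)(0.13)(185.0 − T) = (301.0)(4.18)(T − 15.4)
18.928 (185.0 − T) = 1258.18 (T − 15.4)
3501.7 − 18.928 T = 1258.18 T − 19376
22877.7 = 1277.108 T
T = 17.91 °C

T_f = 17.9 °C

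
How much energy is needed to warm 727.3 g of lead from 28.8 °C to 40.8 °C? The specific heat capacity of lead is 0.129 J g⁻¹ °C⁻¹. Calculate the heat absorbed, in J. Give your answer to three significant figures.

q = m c ΔT = 727.3 × 0.129 × (40.8 − 28.8)
q = 727.3 × 0.129 × 12.0 = 1126 J

q = 1130 J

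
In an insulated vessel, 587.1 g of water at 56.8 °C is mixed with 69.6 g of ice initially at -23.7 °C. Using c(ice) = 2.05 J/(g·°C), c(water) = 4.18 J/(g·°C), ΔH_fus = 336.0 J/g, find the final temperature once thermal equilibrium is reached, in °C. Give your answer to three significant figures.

T_f = 41.0 °C

Heat to bring ice to 0 °C and melt it: q₁ = 69.6×2.05×23.7 + 69.6×336.0 = 26767 J
Heat the water can supply cooling to 0 °C: 587.1×4.18×56.8 = 139392 J > q₁, so all ice melts.
Energy balance: 587.1×4.18×(56.8 − T) = 26767 + 69.6×4.18×(T − 0)
2454.078(56.8 − T) = 26767 + 290.928 T
139392 − 26767 = 2745.006 T
T = 112625 / 2745.006 = 41.03 °C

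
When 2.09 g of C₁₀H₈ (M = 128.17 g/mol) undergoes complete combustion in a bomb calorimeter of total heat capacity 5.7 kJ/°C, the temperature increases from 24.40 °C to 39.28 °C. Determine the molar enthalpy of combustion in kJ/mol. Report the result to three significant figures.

ΔT = 39.28 − 24.40 = 14.88 °C
q_cal = C_cal × ΔT = 5.7 × 14.88 = 84.816 kJ
n = 2.09 / 128.17 = 0.01631 mol
q_rxn = −q_cal = -84.816 kJ
ΔH = -84.816 / 0.01631 = -5200 kJ/mol

ΔH = -5200 kJ/mol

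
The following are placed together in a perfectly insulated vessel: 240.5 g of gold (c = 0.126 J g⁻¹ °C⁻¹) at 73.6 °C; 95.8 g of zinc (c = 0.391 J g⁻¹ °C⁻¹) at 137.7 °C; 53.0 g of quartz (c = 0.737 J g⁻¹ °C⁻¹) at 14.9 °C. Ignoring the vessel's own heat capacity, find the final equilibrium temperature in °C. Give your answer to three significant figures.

Σ mᵢcᵢ(T − Tᵢ) = 0  ⇒  T = Σ mᵢcᵢTᵢ / Σ mᵢcᵢ
Σ mᵢcᵢ = 240.5×0.126 + 95.8×0.391 + 53.0×0.737 = 106.8218
Σ mᵢcᵢTᵢ = 30.303×73.6 + 37.4578×137.7 + 39.061×14.9 = 7970.2
T = 7970.2 / 106.8218 = 74.61 °C

T_f = 74.6 °C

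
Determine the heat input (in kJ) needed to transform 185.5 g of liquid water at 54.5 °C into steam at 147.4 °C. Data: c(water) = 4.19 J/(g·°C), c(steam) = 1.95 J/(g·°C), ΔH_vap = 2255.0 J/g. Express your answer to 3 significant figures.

q1 (heat water 54.5→100.0 °C): 185.5 × 4.19 × 45.5 = 35365 J
q2 (vaporize at 100 °C): 185.5 × 2255.0 = 418303 J
q3 (heat steam 100.0→147.4 °C): 185.5 × 1.95 × 47.4 = 17146 J
Total: 35365 + 418303 + 17146 = 470814 J = 471 kJ

q = 471 kJ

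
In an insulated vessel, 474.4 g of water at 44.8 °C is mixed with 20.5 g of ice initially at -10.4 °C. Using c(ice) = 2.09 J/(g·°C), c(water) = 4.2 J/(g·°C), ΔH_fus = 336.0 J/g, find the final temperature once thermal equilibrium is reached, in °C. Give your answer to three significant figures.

T_f = 39.4 °C

Heat to bring ice to 0 °C and melt it: q₁ = 20.5×2.09×10.4 + 20.5×336.0 = 7333.6 J
Heat the water can supply cooling to 0 °C: 474.4×4.2×44.8 = 89263.1 J > q₁, so all ice melts.
Energy balance: 474.4×4.2×(44.8 − T) = 7333.6 + 20.5×4.2×(T − 0)
1992.48(44.8 − T) = 7333.6 + 86.1 T
89263.1 − 7333.6 = 2078.58 T
T = 81929.5 / 2078.58 = 39.42 °C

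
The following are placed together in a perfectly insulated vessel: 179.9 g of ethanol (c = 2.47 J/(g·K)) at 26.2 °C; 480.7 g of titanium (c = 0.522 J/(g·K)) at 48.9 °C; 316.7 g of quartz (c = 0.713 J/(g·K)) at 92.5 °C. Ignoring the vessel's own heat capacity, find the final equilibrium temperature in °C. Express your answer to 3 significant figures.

T_f = 48.6 °C

Σ mᵢcᵢ(T − Tᵢ) = 0  ⇒  T = Σ mᵢcᵢTᵢ / Σ mᵢcᵢ
Σ mᵢcᵢ = 179.9×2.47 + 480.7×0.522 + 316.7×0.713 = 921.0855
Σ mᵢcᵢTᵢ = 444.353×26.2 + 250.9254×48.9 + 225.8071×92.5 = 44799
T = 44799 / 921.0855 = 48.64 °C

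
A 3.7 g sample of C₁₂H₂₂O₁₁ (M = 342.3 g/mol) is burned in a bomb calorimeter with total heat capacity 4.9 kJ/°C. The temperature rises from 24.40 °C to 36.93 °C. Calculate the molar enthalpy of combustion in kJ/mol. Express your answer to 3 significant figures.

ΔT = 36.93 − 24.40 = 12.53 °C
q_cal = C_cal × ΔT = 4.9 × 12.53 = 61.397 kJ
n = 3.7 / 342.3 = 0.01081 mol
q_rxn = −q_cal = -61.397 kJ
ΔH = -61.397 / 0.01081 = -5680 kJ/mol

ΔH = -5680 kJ/mol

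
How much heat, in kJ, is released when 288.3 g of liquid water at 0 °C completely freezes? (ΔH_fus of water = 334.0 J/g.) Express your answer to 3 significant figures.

q = 96.3 kJ

q = m × ΔH_fus = 288.3 × 334.0 = 96290 J = 96.3 kJ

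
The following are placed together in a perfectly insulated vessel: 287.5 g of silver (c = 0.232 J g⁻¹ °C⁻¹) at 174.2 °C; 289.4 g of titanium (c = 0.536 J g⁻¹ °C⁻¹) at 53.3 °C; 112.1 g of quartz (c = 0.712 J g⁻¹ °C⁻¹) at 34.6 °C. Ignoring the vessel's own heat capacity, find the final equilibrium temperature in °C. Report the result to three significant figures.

Σ mᵢcᵢ(T − Tᵢ) = 0  ⇒  T = Σ mᵢcᵢTᵢ / Σ mᵢcᵢ
Σ mᵢcᵢ = 287.5×0.232 + 289.4×0.536 + 112.1×0.712 = 301.6336
Σ mᵢcᵢTᵢ = 66.7×174.2 + 155.1184×53.3 + 79.8152×34.6 = 22649
T = 22649 / 301.6336 = 75.09 °C

T_f = 75.1 °C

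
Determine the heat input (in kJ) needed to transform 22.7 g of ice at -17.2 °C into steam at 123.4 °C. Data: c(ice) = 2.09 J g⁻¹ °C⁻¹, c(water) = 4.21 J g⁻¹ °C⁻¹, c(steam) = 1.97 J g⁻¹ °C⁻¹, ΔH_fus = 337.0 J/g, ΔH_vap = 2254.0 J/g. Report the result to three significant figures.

q = 70.2 kJ

q1 (heat ice -17.2→0.0 °C): 22.7 × 2.09 × 17.2 = 816 J
q2 (melt at 0 °C): 22.7 × 337.0 = 7650 J
q3 (heat water 0.0→100.0 °C): 22.7 × 4.21 × 100.0 = 9557 J
q4 (vaporize at 100 °C): 22.7 × 2254.0 = 51166 J
q5 (heat steam 100.0→123.4 °C): 22.7 × 1.97 × 23.4 = 1046 J
Total: 816 + 7650 + 9557 + 51166 + 1046 = 70235 J = 70.2 kJ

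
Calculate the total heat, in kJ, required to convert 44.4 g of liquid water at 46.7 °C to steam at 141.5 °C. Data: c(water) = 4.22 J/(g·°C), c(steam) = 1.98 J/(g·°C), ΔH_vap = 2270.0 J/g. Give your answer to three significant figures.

q1 (heat water 46.7→100.0 °C): 44.4 × 4.22 × 53.3 = 9987 J
q2 (vaporize at 100 °C): 44.4 × 2270.0 = 100788 J
q3 (heat steam 100.0→141.5 °C): 44.4 × 1.98 × 41.5 = 3648 J
Total: 9987 + 100788 + 3648 = 114423 J = 114 kJ

q = 114 kJ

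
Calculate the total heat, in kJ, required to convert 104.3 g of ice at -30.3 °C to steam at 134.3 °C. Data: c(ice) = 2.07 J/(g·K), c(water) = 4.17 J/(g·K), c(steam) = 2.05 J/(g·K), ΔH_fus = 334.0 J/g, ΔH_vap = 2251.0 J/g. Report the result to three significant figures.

q = 327 kJ

q1 (heat ice -30.3→0.0 °C): 104.3 × 2.07 × 30.3 = 6542 J
q2 (melt at 0 °C): 104.3 × 334.0 = 34836 J
q3 (heat water 0.0→100.0 °C): 104.3 × 4.17 × 100.0 = 43493 J
q4 (vaporize at 100 °C): 104.3 × 2251.0 = 234779 J
q5 (heat steam 100.0→134.3 °C): 104.3 × 2.05 × 34.3 = 7334 J
Total: 6542 + 34836 + 43493 + 234779 + 7334 = 326984 J = 327 kJ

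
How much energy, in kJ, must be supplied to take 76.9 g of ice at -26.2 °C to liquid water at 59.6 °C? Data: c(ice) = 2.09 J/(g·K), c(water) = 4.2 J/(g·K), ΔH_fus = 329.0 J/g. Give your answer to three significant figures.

q1 (heat ice -26.2→0.0 °C): 76.9 × 2.09 × 26.2 = 4211 J
q2 (melt at 0 °C): 76.9 × 329.0 = 25300 J
q3 (heat water 0.0→59.6 °C): 76.9 × 4.2 × 59.6 = 19250 J
Total: 4211 + 25300 + 19250 = 48761 J = 48.8 kJ

q = 48.8 kJ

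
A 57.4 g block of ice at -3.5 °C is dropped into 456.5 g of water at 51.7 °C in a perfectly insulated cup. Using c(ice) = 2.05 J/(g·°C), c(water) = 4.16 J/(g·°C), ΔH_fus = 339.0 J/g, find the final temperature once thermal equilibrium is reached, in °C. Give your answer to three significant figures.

T_f = 36.6 °C

Heat to bring ice to 0 °C and melt it: q₁ = 57.4×2.05×3.5 + 57.4×339.0 = 19870 J
Heat the water can supply cooling to 0 °C: 456.5×4.16×51.7 = 98180.4 J > q₁, so all ice melts.
Energy balance: 456.5×4.16×(51.7 − T) = 19870 + 57.4×4.16×(T − 0)
1899.04(51.7 − T) = 19870 + 238.784 T
98180.4 − 19870 = 2137.824 T
T = 78310.4 / 2137.824 = 36.63 °C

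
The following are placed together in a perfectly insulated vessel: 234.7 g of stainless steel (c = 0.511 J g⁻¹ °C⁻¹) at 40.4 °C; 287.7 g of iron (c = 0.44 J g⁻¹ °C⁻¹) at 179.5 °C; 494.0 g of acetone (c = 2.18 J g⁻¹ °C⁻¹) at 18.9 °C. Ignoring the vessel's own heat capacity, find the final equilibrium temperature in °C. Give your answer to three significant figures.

Σ mᵢcᵢ(T − Tᵢ) = 0  ⇒  T = Σ mᵢcᵢTᵢ / Σ mᵢcᵢ
Σ mᵢcᵢ = 234.7×0.511 + 287.7×0.44 + 494.0×2.18 = 1323.4397
Σ mᵢcᵢTᵢ = 119.9317×40.4 + 126.588×179.5 + 1076.92×18.9 = 47922
T = 47922 / 1323.4397 = 36.21 °C

T_f = 36.2 °C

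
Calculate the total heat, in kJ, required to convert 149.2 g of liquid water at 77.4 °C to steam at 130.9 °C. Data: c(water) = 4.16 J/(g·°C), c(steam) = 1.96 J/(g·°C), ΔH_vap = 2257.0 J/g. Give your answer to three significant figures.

q1 (heat water 77.4→100.0 °C): 149.2 × 4.16 × 22.6 = 14027 J
q2 (vaporize at 100 °C): 149.2 × 2257.0 = 336744 J
q3 (heat steam 100.0→130.9 °C): 149.2 × 1.96 × 30.9 = 9036 J
Total: 14027 + 336744 + 9036 = 359807 J = 360 kJ

q = 360 kJ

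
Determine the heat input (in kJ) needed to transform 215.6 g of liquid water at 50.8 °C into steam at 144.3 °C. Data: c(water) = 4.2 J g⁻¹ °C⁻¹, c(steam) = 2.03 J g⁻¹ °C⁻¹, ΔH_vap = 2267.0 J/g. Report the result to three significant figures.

q1 (heat water 50.8→100.0 °C): 215.6 × 4.2 × 49.2 = 44552 J
q2 (vaporize at 100 °C): 215.6 × 2267.0 = 488765 J
q3 (heat steam 100.0→144.3 °C): 215.6 × 2.03 × 44.3 = 19389 J
Total: 44552 + 488765 + 19389 = 552706 J = 553 kJ

q = 553 kJ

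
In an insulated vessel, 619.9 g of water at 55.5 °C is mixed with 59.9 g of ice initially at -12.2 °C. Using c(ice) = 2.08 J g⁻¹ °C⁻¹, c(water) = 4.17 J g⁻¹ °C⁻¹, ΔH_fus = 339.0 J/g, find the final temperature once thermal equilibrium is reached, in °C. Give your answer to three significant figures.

T_f = 42.9 °C

Heat to bring ice to 0 °C and melt it: q₁ = 59.9×2.08×12.2 + 59.9×339.0 = 21826 J
Heat the water can supply cooling to 0 °C: 619.9×4.17×55.5 = 143467 J > q₁, so all ice melts.
Energy balance: 619.9×4.17×(55.5 − T) = 21826 + 59.9×4.17×(T − 0)
2584.983(55.5 − T) = 21826 + 249.783 T
143467 − 21826 = 2834.766 T
T = 121641 / 2834.766 = 42.91 °C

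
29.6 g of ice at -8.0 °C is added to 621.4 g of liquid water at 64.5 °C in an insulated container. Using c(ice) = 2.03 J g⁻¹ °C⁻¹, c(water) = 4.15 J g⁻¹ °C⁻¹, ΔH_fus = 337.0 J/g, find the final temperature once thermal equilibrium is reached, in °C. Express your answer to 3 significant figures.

T_f = 57.7 °C

Heat to bring ice to 0 °C and melt it: q₁ = 29.6×2.03×8.0 + 29.6×337.0 = 10456 J
Heat the water can supply cooling to 0 °C: 621.4×4.15×64.5 = 166333 J > q₁, so all ice melts.
Energy balance: 621.4×4.15×(64.5 − T) = 10456 + 29.6×4.15×(T − 0)
2578.81(64.5 − T) = 10456 + 122.84 T
166333 − 10456 = 2701.65 T
T = 155877 / 2701.65 = 57.70 °C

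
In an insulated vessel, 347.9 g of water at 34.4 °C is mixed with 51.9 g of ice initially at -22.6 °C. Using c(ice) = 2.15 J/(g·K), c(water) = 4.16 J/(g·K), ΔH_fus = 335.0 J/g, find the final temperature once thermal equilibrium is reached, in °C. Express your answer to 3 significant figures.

Heat to bring ice to 0 °C and melt it: q₁ = 51.9×2.15×22.6 + 51.9×335.0 = 19908 J
Heat the water can supply cooling to 0 °C: 347.9×4.16×34.4 = 49785.9 J > q₁, so all ice melts.
Energy balance: 347.9×4.16×(34.4 − T) = 19908 + 51.9×4.16×(T − 0)
1447.264(34.4 − T) = 19908 + 215.904 T
49785.9 − 19908 = 1663.168 T
T = 29877.9 / 1663.168 = 17.96 °C

T_f = 18.0 °C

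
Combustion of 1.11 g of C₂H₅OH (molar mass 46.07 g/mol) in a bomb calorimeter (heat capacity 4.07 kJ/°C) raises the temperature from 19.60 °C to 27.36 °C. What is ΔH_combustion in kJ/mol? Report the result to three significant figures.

ΔH = -1310 kJ/mol

ΔT = 27.36 − 19.60 = 7.76 °C
q_cal = C_cal × ΔT = 4.07 × 7.76 = 31.5832 kJ
n = 1.11 / 46.07 = 0.02409 mol
q_rxn = −q_cal = -31.5832 kJ
ΔH = -31.5832 / 0.02409 = -1311 kJ/mol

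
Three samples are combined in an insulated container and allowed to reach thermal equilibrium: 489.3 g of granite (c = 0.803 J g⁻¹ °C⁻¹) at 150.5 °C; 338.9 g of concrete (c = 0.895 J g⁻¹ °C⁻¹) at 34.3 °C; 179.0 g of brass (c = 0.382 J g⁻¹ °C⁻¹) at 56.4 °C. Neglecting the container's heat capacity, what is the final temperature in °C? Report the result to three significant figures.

Σ mᵢcᵢ(T − Tᵢ) = 0  ⇒  T = Σ mᵢcᵢTᵢ / Σ mᵢcᵢ
Σ mᵢcᵢ = 489.3×0.803 + 338.9×0.895 + 179.0×0.382 = 764.6014
Σ mᵢcᵢTᵢ = 392.9079×150.5 + 303.3155×34.3 + 68.378×56.4 = 73393
T = 73393 / 764.6014 = 95.99 °C

T_f = 96.0 °C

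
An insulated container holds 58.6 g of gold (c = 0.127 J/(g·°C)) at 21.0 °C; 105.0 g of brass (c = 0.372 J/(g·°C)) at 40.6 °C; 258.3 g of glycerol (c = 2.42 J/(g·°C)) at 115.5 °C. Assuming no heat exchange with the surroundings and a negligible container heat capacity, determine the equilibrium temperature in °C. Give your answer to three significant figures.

T_f = 110 °C

Σ mᵢcᵢ(T − Tᵢ) = 0  ⇒  T = Σ mᵢcᵢTᵢ / Σ mᵢcᵢ
Σ mᵢcᵢ = 58.6×0.127 + 105.0×0.372 + 258.3×2.42 = 671.5882
Σ mᵢcᵢTᵢ = 7.4422×21.0 + 39.06×40.6 + 625.086×115.5 = 73940
T = 73940 / 671.5882 = 110.1 °C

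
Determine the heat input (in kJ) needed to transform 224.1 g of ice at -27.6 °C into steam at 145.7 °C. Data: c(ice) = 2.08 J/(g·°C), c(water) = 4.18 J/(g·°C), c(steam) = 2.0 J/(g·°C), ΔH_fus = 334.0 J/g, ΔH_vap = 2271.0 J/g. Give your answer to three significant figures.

q1 (heat ice -27.6→0.0 °C): 224.1 × 2.08 × 27.6 = 12865 J
q2 (melt at 0 °C): 224.1 × 334.0 = 74849 J
q3 (heat water 0.0→100.0 °C): 224.1 × 4.18 × 100.0 = 93674 J
q4 (vaporize at 100 °C): 224.1 × 2271.0 = 508931 J
q5 (heat steam 100.0→145.7 °C): 224.1 × 2.0 × 45.7 = 20483 J
Total: 12865 + 74849 + 93674 + 508931 + 20483 = 710802 J = 711 kJ

q = 711 kJ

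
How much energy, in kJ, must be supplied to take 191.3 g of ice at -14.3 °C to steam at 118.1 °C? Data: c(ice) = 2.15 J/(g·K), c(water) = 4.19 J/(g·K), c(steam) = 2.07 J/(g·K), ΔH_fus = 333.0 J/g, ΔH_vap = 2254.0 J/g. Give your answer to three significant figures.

q = 588 kJ

q1 (heat ice -14.3→0.0 °C): 191.3 × 2.15 × 14.3 = 5882 J
q2 (melt at 0 °C): 191.3 × 333.0 = 63703 J
q3 (heat water 0.0→100.0 °C): 191.3 × 4.19 × 100.0 = 80155 J
q4 (vaporize at 100 °C): 191.3 × 2254.0 = 431190 J
q5 (heat steam 100.0→118.1 °C): 191.3 × 2.07 × 18.1 = 7167 J
Total: 5882 + 63703 + 80155 + 431190 + 7167 = 588097 J = 588 kJ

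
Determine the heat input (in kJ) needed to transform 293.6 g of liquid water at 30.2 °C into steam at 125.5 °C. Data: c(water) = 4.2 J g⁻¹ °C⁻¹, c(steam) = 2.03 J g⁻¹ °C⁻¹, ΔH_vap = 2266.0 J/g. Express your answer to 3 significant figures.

q = 767 kJ

q1 (heat water 30.2→100.0 °C): 293.6 × 4.2 × 69.8 = 86072 J
q2 (vaporize at 100 °C): 293.6 × 2266.0 = 665298 J
q3 (heat steam 100.0→125.5 °C): 293.6 × 2.03 × 25.5 = 15198 J
Total: 86072 + 665298 + 15198 = 766568 J = 767 kJ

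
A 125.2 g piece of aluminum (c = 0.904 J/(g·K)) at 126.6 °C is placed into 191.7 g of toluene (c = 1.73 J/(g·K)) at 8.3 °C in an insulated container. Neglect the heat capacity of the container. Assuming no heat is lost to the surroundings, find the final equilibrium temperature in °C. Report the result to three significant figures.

T_f = 38.4 °C

Heat lost by aluminum = heat gained by toluene.
(125.2)(0.904)(126.6 − T) = (191.7)(1.73)(T − 8.3)
113.1808 (126.6 − T) = 331.641 (T − 8.3)
14329 − 113.1808 T = 331.641 T − 2752.6
17081.6 = 444.8218 T
T = 38.40 °C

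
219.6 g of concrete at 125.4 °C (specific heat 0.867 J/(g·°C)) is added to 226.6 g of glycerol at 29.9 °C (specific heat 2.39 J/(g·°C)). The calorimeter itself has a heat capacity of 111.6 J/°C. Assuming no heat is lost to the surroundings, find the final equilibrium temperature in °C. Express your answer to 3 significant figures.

T_f = 51.5 °C

Heat lost by concrete = heat gained by glycerol + calorimeter.
(219.6)(0.867)(125.4 − T) = [(226.6)(2.39) + 111.6](T − 29.9)
190.3932 (125.4 − T) = 653.174 (T − 29.9)
23875 − 190.3932 T = 653.174 T − 19530
43405 = 843.5672 T
T = 51.45 °C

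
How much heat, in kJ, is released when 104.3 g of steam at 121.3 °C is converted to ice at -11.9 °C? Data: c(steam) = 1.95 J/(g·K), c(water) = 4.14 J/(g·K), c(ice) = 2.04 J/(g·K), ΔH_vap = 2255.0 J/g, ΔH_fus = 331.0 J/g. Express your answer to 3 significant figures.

q = 320 kJ

q1 (cool steam 121.3→100 °C): 104.3 × 1.95 × 21.3 = 4332 J
q2 (condense at 100 °C): 104.3 × 2255.0 = 235197 J
q3 (cool water 100→0 °C): 104.3 × 4.14 × 100.0 = 43180 J
q4 (freeze at 0 °C): 104.3 × 331.0 = 34523 J
q5 (cool ice 0→-11.9 °C): 104.3 × 2.04 × 11.9 = 2532 J
Total: 4332 + 235197 + 43180 + 34523 + 2532 = 319764 J = 320 kJ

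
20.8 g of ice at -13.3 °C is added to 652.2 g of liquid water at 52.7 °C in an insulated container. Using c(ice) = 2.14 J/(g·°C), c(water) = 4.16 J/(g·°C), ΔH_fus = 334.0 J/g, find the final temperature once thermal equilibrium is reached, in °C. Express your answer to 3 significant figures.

T_f = 48.4 °C

Heat to bring ice to 0 °C and melt it: q₁ = 20.8×2.14×13.3 + 20.8×334.0 = 7539.2 J
Heat the water can supply cooling to 0 °C: 652.2×4.16×52.7 = 142983 J > q₁, so all ice melts.
Energy balance: 652.2×4.16×(52.7 − T) = 7539.2 + 20.8×4.16×(T − 0)
2713.152(52.7 − T) = 7539.2 + 86.528 T
142983 − 7539.2 = 2799.680 T
T = 135443.8 / 2799.680 = 48.38 °C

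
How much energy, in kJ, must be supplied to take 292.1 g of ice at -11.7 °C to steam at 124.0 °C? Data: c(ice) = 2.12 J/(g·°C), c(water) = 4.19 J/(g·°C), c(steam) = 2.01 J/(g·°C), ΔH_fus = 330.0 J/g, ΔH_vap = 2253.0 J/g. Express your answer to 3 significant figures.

q1 (heat ice -11.7→0.0 °C): 292.1 × 2.12 × 11.7 = 7245 J
q2 (melt at 0 °C): 292.1 × 330.0 = 96393 J
q3 (heat water 0.0→100.0 °C): 292.1 × 4.19 × 100.0 = 122390 J
q4 (vaporize at 100 °C): 292.1 × 2253.0 = 658101 J
q5 (heat steam 100.0→124.0 °C): 292.1 × 2.01 × 24.0 = 14091 J
Total: 7245 + 96393 + 122390 + 658101 + 14091 = 898220 J = 898 kJ

q = 898 kJ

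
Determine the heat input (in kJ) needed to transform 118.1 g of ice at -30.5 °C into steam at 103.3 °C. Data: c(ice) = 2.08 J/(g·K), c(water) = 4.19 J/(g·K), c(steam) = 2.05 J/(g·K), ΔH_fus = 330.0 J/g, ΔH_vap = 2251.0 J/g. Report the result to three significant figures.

q = 363 kJ

q1 (heat ice -30.5→0.0 °C): 118.1 × 2.08 × 30.5 = 7492 J
q2 (melt at 0 °C): 118.1 × 330.0 = 38973 J
q3 (heat water 0.0→100.0 °C): 118.1 × 4.19 × 100.0 = 49484 J
q4 (vaporize at 100 °C): 118.1 × 2251.0 = 265843 J
q5 (heat steam 100.0→103.3 °C): 118.1 × 2.05 × 3.3 = 799 J
Total: 7492 + 38973 + 49484 + 265843 + 799 = 362591 J = 363 kJ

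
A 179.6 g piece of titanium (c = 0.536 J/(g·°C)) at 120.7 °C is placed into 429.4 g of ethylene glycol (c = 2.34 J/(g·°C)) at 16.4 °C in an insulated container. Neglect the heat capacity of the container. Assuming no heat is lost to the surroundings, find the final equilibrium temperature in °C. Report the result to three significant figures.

T_f = 25.5 °C

Heat lost by titanium = heat gained by ethylene glycol.
(179.6)(0.536)(120.7 − T) = (429.4)(2.34)(T − 16.4)
96.2656 (120.7 − T) = 1004.796 (T − 16.4)
11619 − 96.2656 T = 1004.796 T − 16479
28098 = 1101.0616 T
T = 25.52 °C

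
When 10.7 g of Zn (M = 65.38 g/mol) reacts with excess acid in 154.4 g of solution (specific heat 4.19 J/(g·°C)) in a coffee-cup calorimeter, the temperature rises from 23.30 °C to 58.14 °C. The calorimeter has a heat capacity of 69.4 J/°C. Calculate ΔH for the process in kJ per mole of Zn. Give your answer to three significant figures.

ΔH = -152 kJ/mol

|ΔT| = |58.14 − 23.30| = 34.84 °C
|q_surr| = (154.4 × 4.19 + 69.4) × 34.84 = 716.336 × 34.84 = 24960 J
n(Zn) = 10.7 / 65.38 = 0.1637 mol
Temperature rose, so q_rxn = −|q_surr| = -24.96 kJ
ΔH = q_rxn / n = -152.47 kJ/mol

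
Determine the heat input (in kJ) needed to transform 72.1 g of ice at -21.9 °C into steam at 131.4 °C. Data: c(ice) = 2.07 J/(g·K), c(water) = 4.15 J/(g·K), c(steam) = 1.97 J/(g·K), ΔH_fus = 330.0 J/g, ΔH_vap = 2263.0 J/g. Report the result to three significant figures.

q = 225 kJ

q1 (heat ice -21.9→0.0 °C): 72.1 × 2.07 × 21.9 = 3269 J
q2 (melt at 0 °C): 72.1 × 330.0 = 23793 J
q3 (heat water 0.0→100.0 °C): 72.1 × 4.15 × 100.0 = 29922 J
q4 (vaporize at 100 °C): 72.1 × 2263.0 = 163162 J
q5 (heat steam 100.0→131.4 °C): 72.1 × 1.97 × 31.4 = 4460 J
Total: 3269 + 23793 + 29922 + 163162 + 4460 = 224606 J = 225 kJ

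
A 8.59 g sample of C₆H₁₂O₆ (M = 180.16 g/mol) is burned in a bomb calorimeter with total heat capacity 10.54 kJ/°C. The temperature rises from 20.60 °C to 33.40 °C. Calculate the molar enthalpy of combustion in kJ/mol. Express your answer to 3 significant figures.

ΔT = 33.40 − 20.60 = 12.80 °C
q_cal = C_cal × ΔT = 10.54 × 12.80 = 134.912 kJ
n = 8.59 / 180.16 = 0.04768 mol
q_rxn = −q_cal = -134.912 kJ
ΔH = -134.912 / 0.04768 = -2830 kJ/mol

ΔH = -2830 kJ/mol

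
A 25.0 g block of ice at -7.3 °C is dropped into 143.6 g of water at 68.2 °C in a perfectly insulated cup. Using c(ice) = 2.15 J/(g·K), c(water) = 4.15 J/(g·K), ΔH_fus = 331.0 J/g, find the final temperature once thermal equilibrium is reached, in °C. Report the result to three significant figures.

Heat to bring ice to 0 °C and melt it: q₁ = 25.0×2.15×7.3 + 25.0×331.0 = 8667.4 J
Heat the water can supply cooling to 0 °C: 143.6×4.15×68.2 = 40643.1 J > q₁, so all ice melts.
Energy balance: 143.6×4.15×(68.2 − T) = 8667.4 + 25.0×4.15×(T − 0)
595.94(68.2 − T) = 8667.4 + 103.75 T
40643.1 − 8667.4 = 699.69 T
T = 31975.7 / 699.69 = 45.70 °C

T_f = 45.7 °C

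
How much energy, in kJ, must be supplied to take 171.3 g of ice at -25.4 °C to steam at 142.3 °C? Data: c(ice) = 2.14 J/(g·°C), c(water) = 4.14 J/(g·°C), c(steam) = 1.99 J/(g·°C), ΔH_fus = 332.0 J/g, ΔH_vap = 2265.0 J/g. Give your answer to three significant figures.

q = 540 kJ

q1 (heat ice -25.4→0.0 °C): 171.3 × 2.14 × 25.4 = 9311 J
q2 (melt at 0 °C): 171.3 × 332.0 = 56872 J
q3 (heat water 0.0→100.0 °C): 171.3 × 4.14 × 100.0 = 70918 J
q4 (vaporize at 100 °C): 171.3 × 2265.0 = 387995 J
q5 (heat steam 100.0→142.3 °C): 171.3 × 1.99 × 42.3 = 14420 J
Total: 9311 + 56872 + 70918 + 387995 + 14420 = 539516 J = 540 kJ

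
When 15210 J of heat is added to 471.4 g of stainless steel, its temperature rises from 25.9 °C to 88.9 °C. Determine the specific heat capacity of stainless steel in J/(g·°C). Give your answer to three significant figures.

c = 0.512 J/(g·°C)

c = q / (m ΔT) = 15210 / (471.4 × 63.0)
c = 15210 / 29698.2 = 0.512 J/(g·°C)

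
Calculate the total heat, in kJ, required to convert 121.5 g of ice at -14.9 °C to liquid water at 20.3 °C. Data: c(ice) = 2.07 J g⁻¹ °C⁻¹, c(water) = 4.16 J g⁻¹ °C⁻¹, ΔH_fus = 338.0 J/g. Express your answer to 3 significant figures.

q1 (heat ice -14.9→0.0 °C): 121.5 × 2.07 × 14.9 = 3747 J
q2 (melt at 0 °C): 121.5 × 338.0 = 41067 J
q3 (heat water 0.0→20.3 °C): 121.5 × 4.16 × 20.3 = 10260 J
Total: 3747 + 41067 + 10260 = 55074 J = 55.1 kJ

q = 55.1 kJ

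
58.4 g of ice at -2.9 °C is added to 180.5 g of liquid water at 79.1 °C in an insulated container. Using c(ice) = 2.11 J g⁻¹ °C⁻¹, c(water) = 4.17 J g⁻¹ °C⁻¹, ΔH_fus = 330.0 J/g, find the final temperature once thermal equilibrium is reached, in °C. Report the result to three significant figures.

T_f = 40.1 °C

Heat to bring ice to 0 °C and melt it: q₁ = 58.4×2.11×2.9 + 58.4×330.0 = 19629 J
Heat the water can supply cooling to 0 °C: 180.5×4.17×79.1 = 59537.4 J > q₁, so all ice melts.
Energy balance: 180.5×4.17×(79.1 − T) = 19629 + 58.4×4.17×(T − 0)
752.685(79.1 − T) = 19629 + 243.528 T
59537.4 − 19629 = 996.213 T
T = 39908.4 / 996.213 = 40.06 °C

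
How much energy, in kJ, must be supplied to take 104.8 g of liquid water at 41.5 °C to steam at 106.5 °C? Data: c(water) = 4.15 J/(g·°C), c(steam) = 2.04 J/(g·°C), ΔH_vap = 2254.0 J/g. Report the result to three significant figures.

q1 (heat water 41.5→100.0 °C): 104.8 × 4.15 × 58.5 = 25443 J
q2 (vaporize at 100 °C): 104.8 × 2254.0 = 236219 J
q3 (heat steam 100.0→106.5 °C): 104.8 × 2.04 × 6.5 = 1390 J
Total: 25443 + 236219 + 1390 = 263052 J = 263 kJ

q = 263 kJ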